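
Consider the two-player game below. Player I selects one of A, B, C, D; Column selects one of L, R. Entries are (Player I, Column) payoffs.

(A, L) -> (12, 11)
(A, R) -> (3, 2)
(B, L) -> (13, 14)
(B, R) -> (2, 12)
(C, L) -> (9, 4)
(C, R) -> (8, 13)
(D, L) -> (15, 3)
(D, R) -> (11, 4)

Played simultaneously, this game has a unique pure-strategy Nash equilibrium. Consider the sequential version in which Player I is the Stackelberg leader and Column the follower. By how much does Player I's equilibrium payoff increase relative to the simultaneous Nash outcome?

Backward induction with Player I moving first.
- A: Column compares 11, 2 and picks L; Player I would get 12.
- B: Column compares 14, 12 and picks L; Player I would get 13.
- C: Column compares 4, 13 and picks R; Player I would get 8.
- D: Column compares 3, 4 and picks R; Player I would get 11.
Player I's induced payoffs are 12, 13, 8, 11, so Player I commits to B. Subgame-perfect outcome: (B, L) with payoffs (13, 14).
Under simultaneous play:
Player I's best replies: L→D; R→D.
Column's best replies: A→L; B→L; C→R; D→R.
The unique mutual best reply is (D, R), giving (11, 4).
Player I's commitment gain: 13 − 11 = 2.

2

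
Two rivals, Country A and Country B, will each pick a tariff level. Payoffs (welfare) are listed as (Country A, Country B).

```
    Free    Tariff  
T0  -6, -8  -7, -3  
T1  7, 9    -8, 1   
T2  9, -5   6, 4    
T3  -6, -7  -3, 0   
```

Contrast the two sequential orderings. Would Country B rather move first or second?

second

If Country A leads: Country B's best replies are T0→Tariff, T1→Free, T2→Tariff, T3→Tariff; Country A's induced payoffs -7, 7, 6, -3; outcome (T1, Free), payoffs (7, 9).
If Country B leads: Country A's best replies are Free→T2, Tariff→T2; Country B's induced payoffs -5, 4; outcome (T2, Tariff), payoffs (6, 4).
Country B gets 4 moving first and 9 moving second, so Country B prefers to move second.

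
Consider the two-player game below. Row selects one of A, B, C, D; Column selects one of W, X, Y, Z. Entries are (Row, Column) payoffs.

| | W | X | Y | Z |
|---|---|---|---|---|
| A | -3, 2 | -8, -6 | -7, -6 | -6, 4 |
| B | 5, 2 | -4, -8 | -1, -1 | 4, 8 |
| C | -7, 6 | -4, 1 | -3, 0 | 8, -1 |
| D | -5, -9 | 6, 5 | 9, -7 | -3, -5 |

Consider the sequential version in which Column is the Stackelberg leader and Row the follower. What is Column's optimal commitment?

Work backward from Row's decision.
- W → Row plays B (best of -3, 5, -7, -5); Column gets 2.
- X → Row plays D (best of -8, -4, -4, 6); Column gets 5.
- Y → Row plays D (best of -7, -1, -3, 9); Column gets -7.
- Z → Row plays C (best of -6, 4, 8, -3); Column gets -1.
Column's induced payoffs are 2, 5, -7, -1, so Column commits to X. Subgame-perfect outcome: (D, X) with payoffs (6, 5).

X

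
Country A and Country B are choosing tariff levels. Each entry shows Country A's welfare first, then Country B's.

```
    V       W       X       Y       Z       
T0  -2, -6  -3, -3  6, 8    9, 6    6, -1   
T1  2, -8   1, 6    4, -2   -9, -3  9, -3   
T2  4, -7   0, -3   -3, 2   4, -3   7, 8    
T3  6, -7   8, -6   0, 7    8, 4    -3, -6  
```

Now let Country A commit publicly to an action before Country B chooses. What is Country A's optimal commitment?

Backward induction with Country A moving first.
- T0: Country B compares -6, -3, 8, 6, -1 and picks X; Country A would get 6.
- T1: Country B compares -8, 6, -2, -3, -3 and picks W; Country A would get 1.
- T2: Country B compares -7, -3, 2, -3, 8 and picks Z; Country A would get 7.
- T3: Country B compares -7, -6, 7, 4, -6 and picks X; Country A would get 0.
Country A's induced payoffs are 6, 1, 7, 0, so Country A commits to T2. Subgame-perfect outcome: (T2, Z) with payoffs (7, 8).

T2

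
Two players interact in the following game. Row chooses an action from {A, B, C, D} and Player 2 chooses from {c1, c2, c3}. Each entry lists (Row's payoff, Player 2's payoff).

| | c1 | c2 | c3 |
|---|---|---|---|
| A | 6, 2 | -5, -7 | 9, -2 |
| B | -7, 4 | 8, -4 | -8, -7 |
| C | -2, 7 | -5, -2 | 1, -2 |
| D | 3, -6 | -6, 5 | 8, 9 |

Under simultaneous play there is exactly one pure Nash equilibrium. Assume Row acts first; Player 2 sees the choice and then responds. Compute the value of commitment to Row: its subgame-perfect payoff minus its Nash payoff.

Solve by backward induction (Row leads).
- A → Player 2 plays c1 (best of 2, -7, -2); Row gets 6.
- B → Player 2 plays c1 (best of 4, -4, -7); Row gets -7.
- C → Player 2 plays c1 (best of 7, -2, -2); Row gets -2.
- D → Player 2 plays c3 (best of -6, 5, 9); Row gets 8.
Among 6, -7, -2, 8, the best is 8 at D. Subgame-perfect outcome: (D, c3) with payoffs (8, 9).
Under simultaneous play:
Row's best replies: c1→A; c2→B; c3→A.
Player 2's best replies: A→c1; B→c1; C→c1; D→c3.
Only (A, c1) has each player best-responding; Nash payoffs (6, 2).
Row's commitment gain: 8 − 6 = 2.

2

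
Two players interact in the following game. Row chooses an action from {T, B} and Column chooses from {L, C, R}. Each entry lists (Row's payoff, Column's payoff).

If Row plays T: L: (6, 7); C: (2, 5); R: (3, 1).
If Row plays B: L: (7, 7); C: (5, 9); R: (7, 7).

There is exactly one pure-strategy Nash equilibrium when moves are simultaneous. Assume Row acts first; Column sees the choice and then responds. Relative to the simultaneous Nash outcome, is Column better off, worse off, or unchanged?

Work backward from Column's decision.
- T → Column plays L (best of 7, 5, 1); Row gets 6.
- B → Column plays C (best of 7, 9, 7); Row gets 5.
Maximizing over 6, 5, Row chooses T. Subgame-perfect outcome: (T, L) with payoffs (6, 7).
For the simultaneous game, intersect best replies.
Row's best replies: L→B; C→B; R→B.
Column's best replies: T→L; B→C.
The unique mutual best reply is (B, C), giving (5, 9).
Column earns 7 sequentially versus 9 at the Nash outcome: worse off.

worse off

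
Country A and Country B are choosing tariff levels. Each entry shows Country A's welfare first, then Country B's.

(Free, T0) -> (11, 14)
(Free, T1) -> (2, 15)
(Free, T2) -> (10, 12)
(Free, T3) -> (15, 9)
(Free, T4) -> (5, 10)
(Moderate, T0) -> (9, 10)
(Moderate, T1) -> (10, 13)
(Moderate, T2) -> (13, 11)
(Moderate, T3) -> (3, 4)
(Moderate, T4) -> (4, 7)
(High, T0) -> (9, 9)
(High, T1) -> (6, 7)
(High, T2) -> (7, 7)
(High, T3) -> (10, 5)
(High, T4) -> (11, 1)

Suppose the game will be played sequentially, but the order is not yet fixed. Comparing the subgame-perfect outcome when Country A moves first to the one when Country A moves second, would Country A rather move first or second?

If Country A leads: Country B's best replies are Free→T1, Moderate→T1, High→T0; Country A's induced payoffs 2, 10, 9; outcome (Moderate, T1), payoffs (10, 13).
If Country B leads: Country A's best replies are T0→Free, T1→Moderate, T2→Moderate, T3→Free, T4→High; Country B's induced payoffs 14, 13, 11, 9, 1; outcome (Free, T0), payoffs (11, 14).
Country A gets 10 moving first and 11 moving second, so Country A prefers to move second.

second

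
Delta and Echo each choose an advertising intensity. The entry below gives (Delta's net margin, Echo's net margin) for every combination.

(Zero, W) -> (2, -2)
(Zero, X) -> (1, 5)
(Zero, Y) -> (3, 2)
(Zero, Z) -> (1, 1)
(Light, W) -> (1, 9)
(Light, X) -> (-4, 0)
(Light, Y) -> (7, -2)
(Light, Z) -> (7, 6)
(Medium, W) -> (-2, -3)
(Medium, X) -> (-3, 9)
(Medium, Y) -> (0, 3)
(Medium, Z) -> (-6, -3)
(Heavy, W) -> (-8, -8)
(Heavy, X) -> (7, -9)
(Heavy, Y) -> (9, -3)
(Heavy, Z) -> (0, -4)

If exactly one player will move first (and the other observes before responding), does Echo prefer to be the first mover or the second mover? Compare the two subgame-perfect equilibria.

first

If Delta leads: Echo's best replies are Zero→X, Light→W, Medium→X, Heavy→Y; Delta's induced payoffs 1, 1, -3, 9; outcome (Heavy, Y), payoffs (9, -3).
If Echo leads: Delta's best replies are W→Zero, X→Heavy, Y→Heavy, Z→Light; Echo's induced payoffs -2, -9, -3, 6; outcome (Light, Z), payoffs (7, 6).
Echo gets 6 moving first and -3 moving second, so Echo prefers to move first.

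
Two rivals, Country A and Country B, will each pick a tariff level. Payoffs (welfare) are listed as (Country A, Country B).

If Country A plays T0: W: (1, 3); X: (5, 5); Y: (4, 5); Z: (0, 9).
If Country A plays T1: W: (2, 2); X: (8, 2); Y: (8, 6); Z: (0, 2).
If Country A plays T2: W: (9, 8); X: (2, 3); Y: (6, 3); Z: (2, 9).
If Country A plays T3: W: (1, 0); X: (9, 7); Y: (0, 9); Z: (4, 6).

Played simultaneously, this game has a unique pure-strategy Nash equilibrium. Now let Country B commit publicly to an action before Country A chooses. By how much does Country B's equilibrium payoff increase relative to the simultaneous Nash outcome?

Work backward from Country A's decision.
- W → Country A plays T2 (best of 1, 2, 9, 1); Country B gets 8.
- X → Country A plays T3 (best of 5, 8, 2, 9); Country B gets 7.
- Y → Country A plays T1 (best of 4, 8, 6, 0); Country B gets 6.
- Z → Country A plays T3 (best of 0, 0, 2, 4); Country B gets 6.
Maximizing over 8, 7, 6, 6, Country B chooses W. Subgame-perfect outcome: (T2, W) with payoffs (9, 8).
Now find the simultaneous Nash equilibrium.
Country A's best replies: W→T2; X→T3; Y→T1; Z→T3.
Country B's best replies: T0→Z; T1→Y; T2→Z; T3→Y.
The unique mutual best reply is (T1, Y), giving (8, 6).
Country B's commitment gain: 8 − 6 = 2.

2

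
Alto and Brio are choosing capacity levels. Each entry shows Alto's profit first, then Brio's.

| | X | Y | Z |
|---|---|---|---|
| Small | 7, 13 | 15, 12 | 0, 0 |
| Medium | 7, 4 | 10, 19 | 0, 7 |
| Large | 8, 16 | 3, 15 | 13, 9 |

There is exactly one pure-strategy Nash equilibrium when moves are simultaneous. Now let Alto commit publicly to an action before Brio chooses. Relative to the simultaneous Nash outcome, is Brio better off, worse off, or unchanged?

Backward induction with Alto moving first.
- Small: BR = X, leader payoff 7.
- Medium: BR = Y, leader payoff 10.
- Large: BR = X, leader payoff 8.
Among 7, 10, 8, the best is 10 at Medium. Subgame-perfect outcome: (Medium, Y) with payoffs (10, 19).
Now find the simultaneous Nash equilibrium.
Alto's best replies: X→Large; Y→Small; Z→Large.
Brio's best replies: Small→X; Medium→Y; Large→X.
Only (Large, X) has each player best-responding; Nash payoffs (8, 16).
Brio earns 19 sequentially versus 16 at the Nash outcome: better off.

better off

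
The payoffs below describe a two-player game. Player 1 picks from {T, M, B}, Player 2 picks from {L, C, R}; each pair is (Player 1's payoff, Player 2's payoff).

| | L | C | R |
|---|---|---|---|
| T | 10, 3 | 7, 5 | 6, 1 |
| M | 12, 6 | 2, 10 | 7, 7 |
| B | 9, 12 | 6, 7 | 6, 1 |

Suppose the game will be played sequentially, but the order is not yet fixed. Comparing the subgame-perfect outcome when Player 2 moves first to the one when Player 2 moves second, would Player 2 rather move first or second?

If Player 1 leads: Player 2's best replies are T→C, M→C, B→L; Player 1's induced payoffs 7, 2, 9; outcome (B, L), payoffs (9, 12).
If Player 2 leads: Player 1's best replies are L→M, C→T, R→M; Player 2's induced payoffs 6, 5, 7; outcome (M, R), payoffs (7, 7).
Player 2 gets 7 moving first and 12 moving second, so Player 2 prefers to move second.

second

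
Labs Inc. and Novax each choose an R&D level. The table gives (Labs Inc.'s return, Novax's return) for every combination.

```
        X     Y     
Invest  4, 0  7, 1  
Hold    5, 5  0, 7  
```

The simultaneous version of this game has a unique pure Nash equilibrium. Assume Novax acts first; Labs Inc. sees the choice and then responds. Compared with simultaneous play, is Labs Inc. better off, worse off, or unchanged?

worse off

Solve by backward induction (Novax leads).
- X: Labs Inc. compares 4, 5 and picks Hold; Novax would get 5.
- Y: Labs Inc. compares 7, 0 and picks Invest; Novax would get 1.
Among 5, 1, the best is 5 at X. Subgame-perfect outcome: (Hold, X) with payoffs (5, 5).
For the simultaneous game, intersect best replies.
Labs Inc.'s best replies: X→Hold; Y→Invest.
Novax's best replies: Invest→Y; Hold→Y.
Only (Invest, Y) has each player best-responding; Nash payoffs (7, 1).
Labs Inc. earns 5 sequentially versus 7 at the Nash outcome: worse off.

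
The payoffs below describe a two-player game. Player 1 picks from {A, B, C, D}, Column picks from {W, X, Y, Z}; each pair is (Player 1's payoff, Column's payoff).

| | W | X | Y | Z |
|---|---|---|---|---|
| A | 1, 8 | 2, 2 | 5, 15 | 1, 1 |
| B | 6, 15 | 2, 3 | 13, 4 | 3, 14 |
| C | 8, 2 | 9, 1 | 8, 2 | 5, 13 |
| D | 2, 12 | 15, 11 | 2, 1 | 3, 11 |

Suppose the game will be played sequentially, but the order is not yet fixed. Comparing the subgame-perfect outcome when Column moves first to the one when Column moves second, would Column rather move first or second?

If Player 1 leads: Column's best replies are A→Y, B→W, C→Z, D→W; Player 1's induced payoffs 5, 6, 5, 2; outcome (B, W), payoffs (6, 15).
If Column leads: Player 1's best replies are W→C, X→D, Y→B, Z→C; Column's induced payoffs 2, 11, 4, 13; outcome (C, Z), payoffs (5, 13).
Column gets 13 moving first and 15 moving second, so Column prefers to move second.

second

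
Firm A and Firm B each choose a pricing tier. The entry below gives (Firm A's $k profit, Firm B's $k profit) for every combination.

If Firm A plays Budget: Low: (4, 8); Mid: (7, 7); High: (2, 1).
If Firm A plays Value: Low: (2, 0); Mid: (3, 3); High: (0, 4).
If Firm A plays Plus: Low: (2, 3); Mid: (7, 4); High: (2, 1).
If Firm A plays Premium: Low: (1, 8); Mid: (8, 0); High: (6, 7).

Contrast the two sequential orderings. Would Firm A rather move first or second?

If Firm A leads: Firm B's best replies are Budget→Low, Value→High, Plus→Mid, Premium→Low; Firm A's induced payoffs 4, 0, 7, 1; outcome (Plus, Mid), payoffs (7, 4).
If Firm B leads: Firm A's best replies are Low→Budget, Mid→Premium, High→Premium; Firm B's induced payoffs 8, 0, 7; outcome (Budget, Low), payoffs (4, 8).
Firm A gets 7 moving first and 4 moving second, so Firm A prefers to move first.

first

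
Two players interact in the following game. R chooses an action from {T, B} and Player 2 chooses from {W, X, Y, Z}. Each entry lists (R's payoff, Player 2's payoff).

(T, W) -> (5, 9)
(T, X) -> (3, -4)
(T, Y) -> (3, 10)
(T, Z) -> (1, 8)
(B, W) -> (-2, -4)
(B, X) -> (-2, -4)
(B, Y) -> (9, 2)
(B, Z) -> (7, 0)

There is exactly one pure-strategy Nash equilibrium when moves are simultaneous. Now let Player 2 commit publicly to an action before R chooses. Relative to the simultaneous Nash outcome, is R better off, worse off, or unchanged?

worse off

Solve by backward induction (Player 2 leads).
- W: BR = T, leader payoff 9.
- X: BR = T, leader payoff -4.
- Y: BR = B, leader payoff 2.
- Z: BR = B, leader payoff 0.
Player 2's induced payoffs are 9, -4, 2, 0, so Player 2 commits to W. Subgame-perfect outcome: (T, W) with payoffs (5, 9).
Now find the simultaneous Nash equilibrium.
R's best replies: W→T; X→T; Y→B; Z→B.
Player 2's best replies: T→Y; B→Y.
The unique mutual best reply is (B, Y), giving (9, 2).
R earns 5 sequentially versus 9 at the Nash outcome: worse off.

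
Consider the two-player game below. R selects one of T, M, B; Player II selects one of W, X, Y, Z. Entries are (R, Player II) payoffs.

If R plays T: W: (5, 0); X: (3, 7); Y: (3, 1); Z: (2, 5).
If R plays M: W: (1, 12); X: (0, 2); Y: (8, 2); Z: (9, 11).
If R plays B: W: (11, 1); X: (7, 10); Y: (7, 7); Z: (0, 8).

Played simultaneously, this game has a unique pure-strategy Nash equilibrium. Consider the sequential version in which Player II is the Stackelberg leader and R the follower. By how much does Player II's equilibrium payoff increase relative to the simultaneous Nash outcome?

1

Solve by backward induction (Player II leads).
- W: BR = B, leader payoff 1.
- X: BR = B, leader payoff 10.
- Y: BR = M, leader payoff 2.
- Z: BR = M, leader payoff 11.
Among 1, 10, 2, 11, the best is 11 at Z. Subgame-perfect outcome: (M, Z) with payoffs (9, 11).
Under simultaneous play:
R's best replies: W→B; X→B; Y→M; Z→M.
Player II's best replies: T→X; M→W; B→X.
Only (B, X) has each player best-responding; Nash payoffs (7, 10).
Player II's commitment gain: 11 − 10 = 1.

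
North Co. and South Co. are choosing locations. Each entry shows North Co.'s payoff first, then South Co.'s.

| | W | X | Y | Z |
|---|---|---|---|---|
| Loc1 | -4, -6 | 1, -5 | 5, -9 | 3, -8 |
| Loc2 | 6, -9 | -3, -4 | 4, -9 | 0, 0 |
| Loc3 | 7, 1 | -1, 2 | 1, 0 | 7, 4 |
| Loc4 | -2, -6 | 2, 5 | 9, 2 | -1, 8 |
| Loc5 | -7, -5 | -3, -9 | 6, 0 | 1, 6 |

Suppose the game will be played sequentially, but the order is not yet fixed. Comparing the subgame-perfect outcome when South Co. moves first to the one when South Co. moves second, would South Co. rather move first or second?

If North Co. leads: South Co.'s best replies are Loc1→X, Loc2→Z, Loc3→Z, Loc4→Z, Loc5→Z; North Co.'s induced payoffs 1, 0, 7, -1, 1; outcome (Loc3, Z), payoffs (7, 4).
If South Co. leads: North Co.'s best replies are W→Loc3, X→Loc4, Y→Loc4, Z→Loc3; South Co.'s induced payoffs 1, 5, 2, 4; outcome (Loc4, X), payoffs (2, 5).
South Co. gets 5 moving first and 4 moving second, so South Co. prefers to move first.

first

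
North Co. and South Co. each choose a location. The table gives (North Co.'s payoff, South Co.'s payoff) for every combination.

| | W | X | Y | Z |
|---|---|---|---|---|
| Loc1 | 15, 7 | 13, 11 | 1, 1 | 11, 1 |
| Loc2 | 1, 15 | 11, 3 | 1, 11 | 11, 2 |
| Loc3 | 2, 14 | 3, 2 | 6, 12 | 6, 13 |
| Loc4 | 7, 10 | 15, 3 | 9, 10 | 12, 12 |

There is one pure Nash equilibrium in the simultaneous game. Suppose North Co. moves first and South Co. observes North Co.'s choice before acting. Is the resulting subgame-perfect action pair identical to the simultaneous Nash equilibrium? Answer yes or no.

no

Work backward from South Co.'s decision.
- Loc1 → South Co. plays X (best of 7, 11, 1, 1); North Co. gets 13.
- Loc2 → South Co. plays W (best of 15, 3, 11, 2); North Co. gets 1.
- Loc3 → South Co. plays W (best of 14, 2, 12, 13); North Co. gets 2.
- Loc4 → South Co. plays Z (best of 10, 3, 10, 12); North Co. gets 12.
North Co.'s induced payoffs are 13, 1, 2, 12, so North Co. commits to Loc1. Subgame-perfect outcome: (Loc1, X) with payoffs (13, 11).
Under simultaneous play:
North Co.'s best replies: W→Loc1; X→Loc4; Y→Loc4; Z→Loc4.
South Co.'s best replies: Loc1→X; Loc2→W; Loc3→W; Loc4→Z.
Only (Loc4, Z) has each player best-responding; Nash payoffs (12, 12).
Sequential outcome (Loc1, X) differs from the Nash profile (Loc4, Z).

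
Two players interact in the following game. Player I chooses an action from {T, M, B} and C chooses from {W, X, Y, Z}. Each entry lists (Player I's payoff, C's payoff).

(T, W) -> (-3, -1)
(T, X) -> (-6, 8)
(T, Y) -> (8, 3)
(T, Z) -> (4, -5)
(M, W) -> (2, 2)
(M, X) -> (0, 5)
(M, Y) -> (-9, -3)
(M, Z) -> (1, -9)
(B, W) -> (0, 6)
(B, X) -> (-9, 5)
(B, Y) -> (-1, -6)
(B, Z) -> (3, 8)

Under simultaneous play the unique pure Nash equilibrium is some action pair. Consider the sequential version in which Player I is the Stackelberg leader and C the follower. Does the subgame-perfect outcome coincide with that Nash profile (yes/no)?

no

Work backward from C's decision.
- T → C plays X (best of -1, 8, 3, -5); Player I gets -6.
- M → C plays X (best of 2, 5, -3, -9); Player I gets 0.
- B → C plays Z (best of 6, 5, -6, 8); Player I gets 3.
Among -6, 0, 3, the best is 3 at B. Subgame-perfect outcome: (B, Z) with payoffs (3, 8).
For the simultaneous game, intersect best replies.
Player I's best replies: W→M; X→M; Y→T; Z→T.
C's best replies: T→X; M→X; B→Z.
Only (M, X) has each player best-responding; Nash payoffs (0, 5).
Sequential outcome (B, Z) differs from the Nash profile (M, X).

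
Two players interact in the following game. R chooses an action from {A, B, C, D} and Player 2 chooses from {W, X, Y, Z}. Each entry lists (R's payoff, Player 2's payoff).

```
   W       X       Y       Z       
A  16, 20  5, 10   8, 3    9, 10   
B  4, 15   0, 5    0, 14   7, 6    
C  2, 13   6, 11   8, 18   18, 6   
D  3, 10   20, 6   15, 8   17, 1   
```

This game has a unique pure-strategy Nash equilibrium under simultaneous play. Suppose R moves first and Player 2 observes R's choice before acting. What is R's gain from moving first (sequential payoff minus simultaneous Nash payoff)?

Player 2 best-responds to each possible R move:
- A: Player 2 compares 20, 10, 3, 10 and picks W; R would get 16.
- B: Player 2 compares 15, 5, 14, 6 and picks W; R would get 4.
- C: Player 2 compares 13, 11, 18, 6 and picks Y; R would get 8.
- D: Player 2 compares 10, 6, 8, 1 and picks W; R would get 3.
Among 16, 4, 8, 3, the best is 16 at A. Subgame-perfect outcome: (A, W) with payoffs (16, 20).
Now find the simultaneous Nash equilibrium.
R's best replies: W→A; X→D; Y→D; Z→C.
Player 2's best replies: A→W; B→W; C→Y; D→W.
The unique mutual best reply is (A, W), giving (16, 20).
R's commitment gain: 16 − 16 = 0.

0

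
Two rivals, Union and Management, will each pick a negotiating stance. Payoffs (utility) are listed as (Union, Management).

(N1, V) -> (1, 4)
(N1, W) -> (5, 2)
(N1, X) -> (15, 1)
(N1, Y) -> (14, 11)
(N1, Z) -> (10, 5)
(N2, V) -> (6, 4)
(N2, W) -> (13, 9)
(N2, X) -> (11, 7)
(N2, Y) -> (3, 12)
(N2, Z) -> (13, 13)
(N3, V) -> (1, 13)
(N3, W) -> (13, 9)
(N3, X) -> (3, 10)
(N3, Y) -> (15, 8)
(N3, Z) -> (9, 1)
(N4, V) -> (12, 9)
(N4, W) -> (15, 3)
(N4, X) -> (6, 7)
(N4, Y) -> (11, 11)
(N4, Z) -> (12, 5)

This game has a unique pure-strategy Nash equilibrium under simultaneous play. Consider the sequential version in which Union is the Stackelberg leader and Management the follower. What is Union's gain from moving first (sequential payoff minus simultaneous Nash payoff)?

1

Management best-responds to each possible Union move:
- N1 → Management plays Y (best of 4, 2, 1, 11, 5); Union gets 14.
- N2 → Management plays Z (best of 4, 9, 7, 12, 13); Union gets 13.
- N3 → Management plays V (best of 13, 9, 10, 8, 1); Union gets 1.
- N4 → Management plays Y (best of 9, 3, 7, 11, 5); Union gets 11.
Union's induced payoffs are 14, 13, 1, 11, so Union commits to N1. Subgame-perfect outcome: (N1, Y) with payoffs (14, 11).
For the simultaneous game, intersect best replies.
Union's best replies: V→N4; W→N4; X→N1; Y→N3; Z→N2.
Management's best replies: N1→Y; N2→Z; N3→V; N4→Y.
Only (N2, Z) has each player best-responding; Nash payoffs (13, 13).
Union's commitment gain: 14 − 13 = 1.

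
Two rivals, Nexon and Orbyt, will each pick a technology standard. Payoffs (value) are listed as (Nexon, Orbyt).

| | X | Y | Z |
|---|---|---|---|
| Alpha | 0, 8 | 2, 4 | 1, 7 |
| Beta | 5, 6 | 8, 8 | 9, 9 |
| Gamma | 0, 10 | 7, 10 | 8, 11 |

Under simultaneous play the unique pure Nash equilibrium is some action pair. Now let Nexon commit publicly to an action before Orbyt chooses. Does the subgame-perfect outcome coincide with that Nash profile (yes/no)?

Backward induction with Nexon moving first.
- Alpha: BR = X, leader payoff 0.
- Beta: BR = Z, leader payoff 9.
- Gamma: BR = Z, leader payoff 8.
Nexon's induced payoffs are 0, 9, 8, so Nexon commits to Beta. Subgame-perfect outcome: (Beta, Z) with payoffs (9, 9).
Under simultaneous play:
Nexon's best replies: X→Beta; Y→Beta; Z→Beta.
Orbyt's best replies: Alpha→X; Beta→Z; Gamma→Z.
The unique mutual best reply is (Beta, Z), giving (9, 9).
Sequential outcome (Beta, Z) coincides with the Nash profile (Beta, Z).

yes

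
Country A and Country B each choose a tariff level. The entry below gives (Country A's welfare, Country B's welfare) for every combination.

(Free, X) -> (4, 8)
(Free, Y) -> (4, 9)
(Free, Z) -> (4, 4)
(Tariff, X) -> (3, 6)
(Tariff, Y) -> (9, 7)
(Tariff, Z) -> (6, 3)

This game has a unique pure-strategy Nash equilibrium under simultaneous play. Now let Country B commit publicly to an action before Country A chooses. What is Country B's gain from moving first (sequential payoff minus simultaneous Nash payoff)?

Country A best-responds to each possible Country B move:
- X: Country A compares 4, 3 and picks Free; Country B would get 8.
- Y: Country A compares 4, 9 and picks Tariff; Country B would get 7.
- Z: Country A compares 4, 6 and picks Tariff; Country B would get 3.
Maximizing over 8, 7, 3, Country B chooses X. Subgame-perfect outcome: (Free, X) with payoffs (4, 8).
Under simultaneous play:
Country A's best replies: X→Free; Y→Tariff; Z→Tariff.
Country B's best replies: Free→Y; Tariff→Y.
Only (Tariff, Y) has each player best-responding; Nash payoffs (9, 7).
Country B's commitment gain: 8 − 7 = 1.

1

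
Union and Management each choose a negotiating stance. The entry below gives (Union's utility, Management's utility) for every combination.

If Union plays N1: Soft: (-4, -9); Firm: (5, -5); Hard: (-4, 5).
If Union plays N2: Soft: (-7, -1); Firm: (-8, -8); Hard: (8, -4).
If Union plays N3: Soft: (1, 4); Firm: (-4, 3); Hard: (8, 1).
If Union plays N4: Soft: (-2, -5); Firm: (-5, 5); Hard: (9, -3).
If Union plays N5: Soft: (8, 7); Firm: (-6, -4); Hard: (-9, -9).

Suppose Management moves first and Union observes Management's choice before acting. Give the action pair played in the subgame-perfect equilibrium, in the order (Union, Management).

(N5, Soft)

Work backward from Union's decision.
- Soft: Union compares -4, -7, 1, -2, 8 and picks N5; Management would get 7.
- Firm: Union compares 5, -8, -4, -5, -6 and picks N1; Management would get -5.
- Hard: Union compares -4, 8, 8, 9, -9 and picks N4; Management would get -3.
Among 7, -5, -3, the best is 7 at Soft. Subgame-perfect outcome: (N5, Soft) with payoffs (8, 7).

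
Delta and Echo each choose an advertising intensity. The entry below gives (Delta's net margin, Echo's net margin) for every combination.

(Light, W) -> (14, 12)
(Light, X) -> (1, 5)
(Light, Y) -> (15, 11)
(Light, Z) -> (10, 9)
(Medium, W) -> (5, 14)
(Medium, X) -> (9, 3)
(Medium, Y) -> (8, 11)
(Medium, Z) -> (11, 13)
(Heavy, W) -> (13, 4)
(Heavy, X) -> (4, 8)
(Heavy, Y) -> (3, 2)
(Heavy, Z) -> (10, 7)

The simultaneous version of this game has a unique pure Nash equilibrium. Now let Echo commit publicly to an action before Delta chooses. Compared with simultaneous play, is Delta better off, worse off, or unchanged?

worse off

Solve by backward induction (Echo leads).
- W: BR = Light, leader payoff 12.
- X: BR = Medium, leader payoff 3.
- Y: BR = Light, leader payoff 11.
- Z: BR = Medium, leader payoff 13.
Among 12, 3, 11, 13, the best is 13 at Z. Subgame-perfect outcome: (Medium, Z) with payoffs (11, 13).
Under simultaneous play:
Delta's best replies: W→Light; X→Medium; Y→Light; Z→Medium.
Echo's best replies: Light→W; Medium→W; Heavy→X.
The unique mutual best reply is (Light, W), giving (14, 12).
Delta earns 11 sequentially versus 14 at the Nash outcome: worse off.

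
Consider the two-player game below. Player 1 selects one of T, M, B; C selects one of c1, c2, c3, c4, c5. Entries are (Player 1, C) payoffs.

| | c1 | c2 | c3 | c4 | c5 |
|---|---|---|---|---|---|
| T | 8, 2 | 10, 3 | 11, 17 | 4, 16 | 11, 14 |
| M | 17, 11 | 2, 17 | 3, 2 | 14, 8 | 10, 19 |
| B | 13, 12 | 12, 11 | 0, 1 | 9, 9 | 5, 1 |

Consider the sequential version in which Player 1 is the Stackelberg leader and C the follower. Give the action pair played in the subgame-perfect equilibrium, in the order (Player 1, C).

(B, c1)

Backward induction with Player 1 moving first.
- T: C compares 2, 3, 17, 16, 14 and picks c3; Player 1 would get 11.
- M: C compares 11, 17, 2, 8, 19 and picks c5; Player 1 would get 10.
- B: C compares 12, 11, 1, 9, 1 and picks c1; Player 1 would get 13.
Player 1's induced payoffs are 11, 10, 13, so Player 1 commits to B. Subgame-perfect outcome: (B, c1) with payoffs (13, 12).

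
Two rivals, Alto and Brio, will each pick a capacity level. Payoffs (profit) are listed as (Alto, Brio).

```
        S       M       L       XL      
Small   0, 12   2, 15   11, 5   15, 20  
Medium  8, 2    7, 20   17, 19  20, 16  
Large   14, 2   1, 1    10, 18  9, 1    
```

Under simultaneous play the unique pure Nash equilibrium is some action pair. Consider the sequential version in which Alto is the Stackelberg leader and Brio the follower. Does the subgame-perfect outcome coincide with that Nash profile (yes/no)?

no

Work backward from Brio's decision.
- Small: BR = XL, leader payoff 15.
- Medium: BR = M, leader payoff 7.
- Large: BR = L, leader payoff 10.
Alto's induced payoffs are 15, 7, 10, so Alto commits to Small. Subgame-perfect outcome: (Small, XL) with payoffs (15, 20).
Now find the simultaneous Nash equilibrium.
Alto's best replies: S→Large; M→Medium; L→Medium; XL→Medium.
Brio's best replies: Small→XL; Medium→M; Large→L.
Only (Medium, M) has each player best-responding; Nash payoffs (7, 20).
Sequential outcome (Small, XL) differs from the Nash profile (Medium, M).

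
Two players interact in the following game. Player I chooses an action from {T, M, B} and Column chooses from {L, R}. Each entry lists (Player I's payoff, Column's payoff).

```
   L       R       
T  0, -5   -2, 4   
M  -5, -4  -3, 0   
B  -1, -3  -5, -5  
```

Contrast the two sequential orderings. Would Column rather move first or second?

first

If Player I leads: Column's best replies are T→R, M→R, B→L; Player I's induced payoffs -2, -3, -1; outcome (B, L), payoffs (-1, -3).
If Column leads: Player I's best replies are L→T, R→T; Column's induced payoffs -5, 4; outcome (T, R), payoffs (-2, 4).
Column gets 4 moving first and -3 moving second, so Column prefers to move first.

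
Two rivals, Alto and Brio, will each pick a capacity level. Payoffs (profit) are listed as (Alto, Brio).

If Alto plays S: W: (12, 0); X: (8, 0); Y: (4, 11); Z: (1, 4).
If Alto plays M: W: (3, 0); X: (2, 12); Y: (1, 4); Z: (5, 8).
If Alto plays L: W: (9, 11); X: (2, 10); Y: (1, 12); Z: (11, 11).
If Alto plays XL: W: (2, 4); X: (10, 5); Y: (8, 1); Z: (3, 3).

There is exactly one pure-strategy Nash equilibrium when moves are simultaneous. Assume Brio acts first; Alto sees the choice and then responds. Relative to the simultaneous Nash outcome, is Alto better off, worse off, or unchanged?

Alto best-responds to each possible Brio move:
- W → Alto plays S (best of 12, 3, 9, 2); Brio gets 0.
- X → Alto plays XL (best of 8, 2, 2, 10); Brio gets 5.
- Y → Alto plays XL (best of 4, 1, 1, 8); Brio gets 1.
- Z → Alto plays L (best of 1, 5, 11, 3); Brio gets 11.
Brio's induced payoffs are 0, 5, 1, 11, so Brio commits to Z. Subgame-perfect outcome: (L, Z) with payoffs (11, 11).
For the simultaneous game, intersect best replies.
Alto's best replies: W→S; X→XL; Y→XL; Z→L.
Brio's best replies: S→Y; M→X; L→Y; XL→X.
The unique mutual best reply is (XL, X), giving (10, 5).
Alto earns 11 sequentially versus 10 at the Nash outcome: better off.

better off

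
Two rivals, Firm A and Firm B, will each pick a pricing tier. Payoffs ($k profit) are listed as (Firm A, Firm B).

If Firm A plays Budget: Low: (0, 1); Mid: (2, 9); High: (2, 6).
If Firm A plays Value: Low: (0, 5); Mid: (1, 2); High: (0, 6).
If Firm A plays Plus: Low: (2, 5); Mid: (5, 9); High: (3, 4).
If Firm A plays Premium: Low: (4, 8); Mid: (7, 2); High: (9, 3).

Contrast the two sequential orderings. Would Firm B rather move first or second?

If Firm A leads: Firm B's best replies are Budget→Mid, Value→High, Plus→Mid, Premium→Low; Firm A's induced payoffs 2, 0, 5, 4; outcome (Plus, Mid), payoffs (5, 9).
If Firm B leads: Firm A's best replies are Low→Premium, Mid→Premium, High→Premium; Firm B's induced payoffs 8, 2, 3; outcome (Premium, Low), payoffs (4, 8).
Firm B gets 8 moving first and 9 moving second, so Firm B prefers to move second.

second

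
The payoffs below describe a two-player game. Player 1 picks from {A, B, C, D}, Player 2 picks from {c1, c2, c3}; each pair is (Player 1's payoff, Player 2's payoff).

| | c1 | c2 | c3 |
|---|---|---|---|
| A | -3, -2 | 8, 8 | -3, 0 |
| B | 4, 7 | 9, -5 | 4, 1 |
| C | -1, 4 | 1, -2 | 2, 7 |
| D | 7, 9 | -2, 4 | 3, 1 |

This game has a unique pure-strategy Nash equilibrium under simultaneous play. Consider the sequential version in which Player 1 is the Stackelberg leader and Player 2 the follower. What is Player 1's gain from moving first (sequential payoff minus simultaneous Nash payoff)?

1

Backward induction with Player 1 moving first.
- A → Player 2 plays c2 (best of -2, 8, 0); Player 1 gets 8.
- B → Player 2 plays c1 (best of 7, -5, 1); Player 1 gets 4.
- C → Player 2 plays c3 (best of 4, -2, 7); Player 1 gets 2.
- D → Player 2 plays c1 (best of 9, 4, 1); Player 1 gets 7.
Maximizing over 8, 4, 2, 7, Player 1 chooses A. Subgame-perfect outcome: (A, c2) with payoffs (8, 8).
Now find the simultaneous Nash equilibrium.
Player 1's best replies: c1→D; c2→B; c3→B.
Player 2's best replies: A→c2; B→c1; C→c3; D→c1.
Only (D, c1) has each player best-responding; Nash payoffs (7, 9).
Player 1's commitment gain: 8 − 7 = 1.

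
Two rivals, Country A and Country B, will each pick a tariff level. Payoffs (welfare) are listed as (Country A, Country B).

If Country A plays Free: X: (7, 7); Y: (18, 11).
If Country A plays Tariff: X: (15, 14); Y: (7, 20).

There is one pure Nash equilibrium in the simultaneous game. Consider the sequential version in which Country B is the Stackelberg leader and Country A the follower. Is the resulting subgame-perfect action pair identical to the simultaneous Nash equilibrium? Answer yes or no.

no

Work backward from Country A's decision.
- X: BR = Tariff, leader payoff 14.
- Y: BR = Free, leader payoff 11.
Country B's induced payoffs are 14, 11, so Country B commits to X. Subgame-perfect outcome: (Tariff, X) with payoffs (15, 14).
Under simultaneous play:
Country A's best replies: X→Tariff; Y→Free.
Country B's best replies: Free→Y; Tariff→Y.
The unique mutual best reply is (Free, Y), giving (18, 11).
Sequential outcome (Tariff, X) differs from the Nash profile (Free, Y).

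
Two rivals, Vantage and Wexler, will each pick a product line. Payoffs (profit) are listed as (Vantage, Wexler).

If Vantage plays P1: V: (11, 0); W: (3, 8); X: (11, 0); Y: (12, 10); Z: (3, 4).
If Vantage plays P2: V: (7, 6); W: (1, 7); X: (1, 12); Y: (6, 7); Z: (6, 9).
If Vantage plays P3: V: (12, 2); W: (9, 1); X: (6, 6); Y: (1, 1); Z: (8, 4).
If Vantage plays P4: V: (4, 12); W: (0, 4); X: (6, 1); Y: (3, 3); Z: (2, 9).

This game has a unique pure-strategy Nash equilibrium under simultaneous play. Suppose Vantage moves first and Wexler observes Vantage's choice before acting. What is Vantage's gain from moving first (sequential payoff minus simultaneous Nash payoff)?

Solve by backward induction (Vantage leads).
- P1: BR = Y, leader payoff 12.
- P2: BR = X, leader payoff 1.
- P3: BR = X, leader payoff 6.
- P4: BR = V, leader payoff 4.
Maximizing over 12, 1, 6, 4, Vantage chooses P1. Subgame-perfect outcome: (P1, Y) with payoffs (12, 10).
Under simultaneous play:
Vantage's best replies: V→P3; W→P3; X→P1; Y→P1; Z→P3.
Wexler's best replies: P1→Y; P2→X; P3→X; P4→V.
Only (P1, Y) has each player best-responding; Nash payoffs (12, 10).
Vantage's commitment gain: 12 − 12 = 0.

0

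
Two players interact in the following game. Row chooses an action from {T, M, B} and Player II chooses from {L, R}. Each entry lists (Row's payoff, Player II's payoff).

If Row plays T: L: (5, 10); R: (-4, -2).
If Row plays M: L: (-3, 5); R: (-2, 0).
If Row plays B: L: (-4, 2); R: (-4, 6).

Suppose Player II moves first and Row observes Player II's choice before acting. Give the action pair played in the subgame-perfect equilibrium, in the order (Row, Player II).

Work backward from Row's decision.
- L: BR = T, leader payoff 10.
- R: BR = M, leader payoff 0.
Player II's induced payoffs are 10, 0, so Player II commits to L. Subgame-perfect outcome: (T, L) with payoffs (5, 10).

(T, L)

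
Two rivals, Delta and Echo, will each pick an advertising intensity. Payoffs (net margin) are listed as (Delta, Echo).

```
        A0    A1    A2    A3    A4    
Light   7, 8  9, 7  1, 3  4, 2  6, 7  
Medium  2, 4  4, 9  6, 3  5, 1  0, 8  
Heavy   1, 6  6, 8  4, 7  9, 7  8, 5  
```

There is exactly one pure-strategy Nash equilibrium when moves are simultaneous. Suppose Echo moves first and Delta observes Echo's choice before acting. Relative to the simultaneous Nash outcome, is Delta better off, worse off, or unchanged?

unchanged

Solve by backward induction (Echo leads).
- A0 → Delta plays Light (best of 7, 2, 1); Echo gets 8.
- A1 → Delta plays Light (best of 9, 4, 6); Echo gets 7.
- A2 → Delta plays Medium (best of 1, 6, 4); Echo gets 3.
- A3 → Delta plays Heavy (best of 4, 5, 9); Echo gets 7.
- A4 → Delta plays Heavy (best of 6, 0, 8); Echo gets 5.
Among 8, 7, 3, 7, 5, the best is 8 at A0. Subgame-perfect outcome: (Light, A0) with payoffs (7, 8).
Now find the simultaneous Nash equilibrium.
Delta's best replies: A0→Light; A1→Light; A2→Medium; A3→Heavy; A4→Heavy.
Echo's best replies: Light→A0; Medium→A1; Heavy→A1.
The unique mutual best reply is (Light, A0), giving (7, 8).
Delta earns 7 sequentially versus 7 at the Nash outcome: unchanged.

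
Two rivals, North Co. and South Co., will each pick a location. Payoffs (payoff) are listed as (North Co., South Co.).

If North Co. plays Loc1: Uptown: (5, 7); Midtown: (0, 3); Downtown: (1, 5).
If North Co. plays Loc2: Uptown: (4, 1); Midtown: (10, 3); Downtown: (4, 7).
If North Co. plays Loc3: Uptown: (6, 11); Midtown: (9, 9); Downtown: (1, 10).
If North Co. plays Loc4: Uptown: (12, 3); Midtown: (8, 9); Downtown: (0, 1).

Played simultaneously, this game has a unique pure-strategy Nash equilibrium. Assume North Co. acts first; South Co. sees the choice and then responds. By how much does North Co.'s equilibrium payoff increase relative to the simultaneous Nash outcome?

4

South Co. best-responds to each possible North Co. move:
- Loc1 → South Co. plays Uptown (best of 7, 3, 5); North Co. gets 5.
- Loc2 → South Co. plays Downtown (best of 1, 3, 7); North Co. gets 4.
- Loc3 → South Co. plays Uptown (best of 11, 9, 10); North Co. gets 6.
- Loc4 → South Co. plays Midtown (best of 3, 9, 1); North Co. gets 8.
North Co.'s induced payoffs are 5, 4, 6, 8, so North Co. commits to Loc4. Subgame-perfect outcome: (Loc4, Midtown) with payoffs (8, 9).
For the simultaneous game, intersect best replies.
North Co.'s best replies: Uptown→Loc4; Midtown→Loc2; Downtown→Loc2.
South Co.'s best replies: Loc1→Uptown; Loc2→Downtown; Loc3→Uptown; Loc4→Midtown.
Only (Loc2, Downtown) has each player best-responding; Nash payoffs (4, 7).
North Co.'s commitment gain: 8 − 4 = 4.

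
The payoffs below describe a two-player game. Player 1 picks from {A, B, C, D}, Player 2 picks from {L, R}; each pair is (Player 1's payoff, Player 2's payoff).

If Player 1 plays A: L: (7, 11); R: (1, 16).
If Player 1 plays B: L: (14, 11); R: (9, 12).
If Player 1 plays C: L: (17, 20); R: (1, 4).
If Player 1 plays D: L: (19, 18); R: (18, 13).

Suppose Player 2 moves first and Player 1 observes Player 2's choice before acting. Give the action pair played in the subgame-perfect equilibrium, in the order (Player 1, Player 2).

(D, L)

Solve by backward induction (Player 2 leads).
- L → Player 1 plays D (best of 7, 14, 17, 19); Player 2 gets 18.
- R → Player 1 plays D (best of 1, 9, 1, 18); Player 2 gets 13.
Among 18, 13, the best is 18 at L. Subgame-perfect outcome: (D, L) with payoffs (19, 18).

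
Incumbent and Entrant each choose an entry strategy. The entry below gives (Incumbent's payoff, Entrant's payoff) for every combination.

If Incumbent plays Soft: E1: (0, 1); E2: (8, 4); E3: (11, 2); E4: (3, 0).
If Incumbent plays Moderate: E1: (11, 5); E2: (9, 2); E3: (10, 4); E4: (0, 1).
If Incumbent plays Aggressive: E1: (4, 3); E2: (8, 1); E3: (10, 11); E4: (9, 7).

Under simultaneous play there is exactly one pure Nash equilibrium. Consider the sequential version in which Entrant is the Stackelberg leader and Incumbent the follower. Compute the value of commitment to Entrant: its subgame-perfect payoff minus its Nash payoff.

2

Solve by backward induction (Entrant leads).
- E1 → Incumbent plays Moderate (best of 0, 11, 4); Entrant gets 5.
- E2 → Incumbent plays Moderate (best of 8, 9, 8); Entrant gets 2.
- E3 → Incumbent plays Soft (best of 11, 10, 10); Entrant gets 2.
- E4 → Incumbent plays Aggressive (best of 3, 0, 9); Entrant gets 7.
Entrant's induced payoffs are 5, 2, 2, 7, so Entrant commits to E4. Subgame-perfect outcome: (Aggressive, E4) with payoffs (9, 7).
Now find the simultaneous Nash equilibrium.
Incumbent's best replies: E1→Moderate; E2→Moderate; E3→Soft; E4→Aggressive.
Entrant's best replies: Soft→E2; Moderate→E1; Aggressive→E3.
The unique mutual best reply is (Moderate, E1), giving (11, 5).
Entrant's commitment gain: 7 − 5 = 2.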